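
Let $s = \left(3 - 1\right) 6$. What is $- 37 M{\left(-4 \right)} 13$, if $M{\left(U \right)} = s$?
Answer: $-5772$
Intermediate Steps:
$s = 12$ ($s = 2 \cdot 6 = 12$)
$M{\left(U \right)} = 12$
$- 37 M{\left(-4 \right)} 13 = \left(-37\right) 12 \cdot 13 = \left(-444\right) 13 = -5772$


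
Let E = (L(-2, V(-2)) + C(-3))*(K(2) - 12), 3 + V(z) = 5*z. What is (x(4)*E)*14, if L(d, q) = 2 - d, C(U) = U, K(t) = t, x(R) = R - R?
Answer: 0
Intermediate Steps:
x(R) = 0
V(z) = -3 + 5*z
E = -10 (E = ((2 - 1*(-2)) - 3)*(2 - 12) = ((2 + 2) - 3)*(-10) = (4 - 3)*(-10) = 1*(-10) = -10)
(x(4)*E)*14 = (0*(-10))*14 = 0*14 = 0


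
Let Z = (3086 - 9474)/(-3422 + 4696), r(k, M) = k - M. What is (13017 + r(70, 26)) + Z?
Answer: 8316663/637 ≈ 13056.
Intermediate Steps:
Z = -3194/637 (Z = -6388/1274 = -6388*1/1274 = -3194/637 ≈ -5.0141)
(13017 + r(70, 26)) + Z = (13017 + (70 - 1*26)) - 3194/637 = (13017 + (70 - 26)) - 3194/637 = (13017 + 44) - 3194/637 = 13061 - 3194/637 = 8316663/637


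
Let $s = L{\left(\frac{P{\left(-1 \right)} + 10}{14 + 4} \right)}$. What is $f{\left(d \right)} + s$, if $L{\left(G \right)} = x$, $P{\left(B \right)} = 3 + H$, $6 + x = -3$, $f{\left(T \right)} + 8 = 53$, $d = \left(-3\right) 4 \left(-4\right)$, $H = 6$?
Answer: $36$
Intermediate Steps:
$d = 48$ ($d = \left(-12\right) \left(-4\right) = 48$)
$f{\left(T \right)} = 45$ ($f{\left(T \right)} = -8 + 53 = 45$)
$x = -9$ ($x = -6 - 3 = -9$)
$P{\left(B \right)} = 9$ ($P{\left(B \right)} = 3 + 6 = 9$)
$L{\left(G \right)} = -9$
$s = -9$
$f{\left(d \right)} + s = 45 - 9 = 36$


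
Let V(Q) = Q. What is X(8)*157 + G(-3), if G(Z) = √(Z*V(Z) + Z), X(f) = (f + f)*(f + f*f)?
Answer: 180864 + √6 ≈ 1.8087e+5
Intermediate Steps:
X(f) = 2*f*(f + f²) (X(f) = (2*f)*(f + f²) = 2*f*(f + f²))
G(Z) = √(Z + Z²) (G(Z) = √(Z*Z + Z) = √(Z² + Z) = √(Z + Z²))
X(8)*157 + G(-3) = (2*8²*(1 + 8))*157 + √(-3*(1 - 3)) = (2*64*9)*157 + √(-3*(-2)) = 1152*157 + √6 = 180864 + √6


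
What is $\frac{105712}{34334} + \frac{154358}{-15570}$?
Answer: $- \frac{913447933}{133645095} \approx -6.8349$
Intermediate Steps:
$\frac{105712}{34334} + \frac{154358}{-15570} = 105712 \cdot \frac{1}{34334} + 154358 \left(- \frac{1}{15570}\right) = \frac{52856}{17167} - \frac{77179}{7785} = - \frac{913447933}{133645095}$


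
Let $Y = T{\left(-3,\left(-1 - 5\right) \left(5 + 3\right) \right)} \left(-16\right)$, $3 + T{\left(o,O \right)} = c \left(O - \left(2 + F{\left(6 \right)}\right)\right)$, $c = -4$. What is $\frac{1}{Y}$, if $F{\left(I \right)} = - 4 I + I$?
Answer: $- \frac{1}{2000} \approx -0.0005$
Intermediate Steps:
$F{\left(I \right)} = - 3 I$
$T{\left(o,O \right)} = -67 - 4 O$ ($T{\left(o,O \right)} = -3 - 4 \left(O - \left(2 - 18\right)\right) = -3 - 4 \left(O - -16\right) = -3 - 4 \left(O + \left(-2 + 18\right)\right) = -3 - 4 \left(O + 16\right) = -3 - 4 \left(16 + O\right) = -3 - \left(64 + 4 O\right) = -67 - 4 O$)
$Y = -2000$ ($Y = \left(-67 - 4 \left(-1 - 5\right) \left(5 + 3\right)\right) \left(-16\right) = \left(-67 - 4 \left(\left(-6\right) 8\right)\right) \left(-16\right) = \left(-67 - -192\right) \left(-16\right) = \left(-67 + 192\right) \left(-16\right) = 125 \left(-16\right) = -2000$)
$\frac{1}{Y} = \frac{1}{-2000} = - \frac{1}{2000}$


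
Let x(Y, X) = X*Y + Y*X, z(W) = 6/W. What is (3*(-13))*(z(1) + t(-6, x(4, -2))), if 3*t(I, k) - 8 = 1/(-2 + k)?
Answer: -6071/18 ≈ -337.28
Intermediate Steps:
x(Y, X) = 2*X*Y (x(Y, X) = X*Y + X*Y = 2*X*Y)
t(I, k) = 8/3 + 1/(3*(-2 + k))
(3*(-13))*(z(1) + t(-6, x(4, -2))) = (3*(-13))*(6/1 + (-15 + 8*(2*(-2)*4))/(3*(-2 + 2*(-2)*4))) = -39*(6*1 + (-15 + 8*(-16))/(3*(-2 - 16))) = -39*(6 + (⅓)*(-15 - 128)/(-18)) = -39*(6 + (⅓)*(-1/18)*(-143)) = -39*(6 + 143/54) = -39*467/54 = -6071/18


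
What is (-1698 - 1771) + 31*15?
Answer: -3004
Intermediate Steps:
(-1698 - 1771) + 31*15 = -3469 + 465 = -3004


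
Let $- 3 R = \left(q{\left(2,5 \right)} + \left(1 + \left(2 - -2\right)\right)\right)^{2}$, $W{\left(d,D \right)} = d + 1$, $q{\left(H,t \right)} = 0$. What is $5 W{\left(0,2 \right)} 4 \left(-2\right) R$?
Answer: $\frac{1000}{3} \approx 333.33$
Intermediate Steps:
$W{\left(d,D \right)} = 1 + d$
$R = - \frac{25}{3}$ ($R = - \frac{\left(0 + \left(1 + \left(2 - -2\right)\right)\right)^{2}}{3} = - \frac{\left(0 + \left(1 + \left(2 + 2\right)\right)\right)^{2}}{3} = - \frac{\left(0 + \left(1 + 4\right)\right)^{2}}{3} = - \frac{\left(0 + 5\right)^{2}}{3} = - \frac{5^{2}}{3} = \left(- \frac{1}{3}\right) 25 = - \frac{25}{3} \approx -8.3333$)
$5 W{\left(0,2 \right)} 4 \left(-2\right) R = 5 \left(1 + 0\right) 4 \left(-2\right) \left(- \frac{25}{3}\right) = 5 \cdot 1 \cdot 4 \left(-2\right) \left(- \frac{25}{3}\right) = 5 \cdot 4 \left(-2\right) \left(- \frac{25}{3}\right) = 20 \left(-2\right) \left(- \frac{25}{3}\right) = \left(-40\right) \left(- \frac{25}{3}\right) = \frac{1000}{3}$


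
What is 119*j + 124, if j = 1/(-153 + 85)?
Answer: 489/4 ≈ 122.25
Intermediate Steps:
j = -1/68 (j = 1/(-68) = -1/68 ≈ -0.014706)
119*j + 124 = 119*(-1/68) + 124 = -7/4 + 124 = 489/4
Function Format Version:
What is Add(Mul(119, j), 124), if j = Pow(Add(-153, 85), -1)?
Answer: Rational(489, 4) ≈ 122.25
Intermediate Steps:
j = Rational(-1, 68) (j = Pow(-68, -1) = Rational(-1, 68) ≈ -0.014706)
Add(Mul(119, j), 124) = Add(Mul(119, Rational(-1, 68)), 124) = Add(Rational(-7, 4), 124) = Rational(489, 4)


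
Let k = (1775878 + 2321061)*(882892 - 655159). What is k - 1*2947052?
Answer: 933005262235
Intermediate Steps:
k = 933008209287 (k = 4096939*227733 = 933008209287)
k - 1*2947052 = 933008209287 - 1*2947052 = 933008209287 - 2947052 = 933005262235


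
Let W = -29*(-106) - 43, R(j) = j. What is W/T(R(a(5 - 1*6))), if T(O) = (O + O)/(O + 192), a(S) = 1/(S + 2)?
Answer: 584983/2 ≈ 2.9249e+5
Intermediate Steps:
a(S) = 1/(2 + S)
W = 3031 (W = 3074 - 43 = 3031)
T(O) = 2*O/(192 + O) (T(O) = (2*O)/(192 + O) = 2*O/(192 + O))
W/T(R(a(5 - 1*6))) = 3031/((2/((2 + (5 - 1*6))*(192 + 1/(2 + (5 - 1*6)))))) = 3031/((2/((2 + (5 - 6))*(192 + 1/(2 + (5 - 6)))))) = 3031/((2/((2 - 1)*(192 + 1/(2 - 1))))) = 3031/((2/(1*(192 + 1/1)))) = 3031/((2*1/(192 + 1))) = 3031/((2*1/193)) = 3031/((2*1*(1/193))) = 3031/(2/193) = 3031*(193/2) = 584983/2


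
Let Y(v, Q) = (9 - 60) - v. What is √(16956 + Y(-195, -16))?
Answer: 30*√19 ≈ 130.77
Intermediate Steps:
Y(v, Q) = -51 - v
√(16956 + Y(-195, -16)) = √(16956 + (-51 - 1*(-195))) = √(16956 + (-51 + 195)) = √(16956 + 144) = √17100 = 30*√19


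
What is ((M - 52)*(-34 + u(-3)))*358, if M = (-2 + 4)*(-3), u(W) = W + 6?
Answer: 643684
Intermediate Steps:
u(W) = 6 + W
M = -6 (M = 2*(-3) = -6)
((M - 52)*(-34 + u(-3)))*358 = ((-6 - 52)*(-34 + (6 - 3)))*358 = -58*(-34 + 3)*358 = -58*(-31)*358 = 1798*358 = 643684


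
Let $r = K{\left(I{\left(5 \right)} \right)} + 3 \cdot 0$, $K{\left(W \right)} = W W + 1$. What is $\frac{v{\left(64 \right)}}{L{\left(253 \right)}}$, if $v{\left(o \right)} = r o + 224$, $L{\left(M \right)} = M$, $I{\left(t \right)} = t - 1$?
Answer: $\frac{1312}{253} \approx 5.1858$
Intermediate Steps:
$I{\left(t \right)} = -1 + t$
$K{\left(W \right)} = 1 + W^{2}$ ($K{\left(W \right)} = W^{2} + 1 = 1 + W^{2}$)
$r = 17$ ($r = \left(1 + \left(-1 + 5\right)^{2}\right) + 3 \cdot 0 = \left(1 + 4^{2}\right) + 0 = \left(1 + 16\right) + 0 = 17 + 0 = 17$)
$v{\left(o \right)} = 224 + 17 o$ ($v{\left(o \right)} = 17 o + 224 = 224 + 17 o$)
$\frac{v{\left(64 \right)}}{L{\left(253 \right)}} = \frac{224 + 17 \cdot 64}{253} = \left(224 + 1088\right) \frac{1}{253} = 1312 \cdot \frac{1}{253} = \frac{1312}{253}$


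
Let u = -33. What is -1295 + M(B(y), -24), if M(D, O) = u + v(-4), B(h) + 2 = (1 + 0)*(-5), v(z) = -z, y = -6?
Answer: -1324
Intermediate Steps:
B(h) = -7 (B(h) = -2 + (1 + 0)*(-5) = -2 + 1*(-5) = -2 - 5 = -7)
M(D, O) = -29 (M(D, O) = -33 - 1*(-4) = -33 + 4 = -29)
-1295 + M(B(y), -24) = -1295 - 29 = -1324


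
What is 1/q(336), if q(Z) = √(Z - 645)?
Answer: -I*√309/309 ≈ -0.056888*I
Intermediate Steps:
q(Z) = √(-645 + Z)
1/q(336) = 1/(√(-645 + 336)) = 1/(√(-309)) = 1/(I*√309) = -I*√309/309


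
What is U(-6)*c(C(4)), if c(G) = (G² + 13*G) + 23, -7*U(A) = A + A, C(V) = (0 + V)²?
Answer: 5844/7 ≈ 834.86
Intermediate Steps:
C(V) = V²
U(A) = -2*A/7 (U(A) = -(A + A)/7 = -2*A/7)
c(G) = 23 + G² + 13*G
U(-6)*c(C(4)) = (-2/7*(-6))*(23 + (4²)² + 13*4²) = 12*(23 + 16² + 13*16)/7 = 12*(23 + 256 + 208)/7 = (12/7)*487 = 5844/7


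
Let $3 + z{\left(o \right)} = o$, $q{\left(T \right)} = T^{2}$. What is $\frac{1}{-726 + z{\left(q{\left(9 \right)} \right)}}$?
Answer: $- \frac{1}{648} \approx -0.0015432$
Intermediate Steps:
$z{\left(o \right)} = -3 + o$
$\frac{1}{-726 + z{\left(q{\left(9 \right)} \right)}} = \frac{1}{-726 - \left(3 - 9^{2}\right)} = \frac{1}{-726 + \left(-3 + 81\right)} = \frac{1}{-726 + 78} = \frac{1}{-648} = - \frac{1}{648}$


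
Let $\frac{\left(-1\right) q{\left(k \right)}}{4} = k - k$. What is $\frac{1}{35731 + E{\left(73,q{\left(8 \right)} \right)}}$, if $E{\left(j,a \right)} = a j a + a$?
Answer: $\frac{1}{35731} \approx 2.7987 \cdot 10^{-5}$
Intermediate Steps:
$q{\left(k \right)} = 0$ ($q{\left(k \right)} = - 4 \left(k - k\right) = \left(-4\right) 0 = 0$)
$E{\left(j,a \right)} = a + j a^{2}$ ($E{\left(j,a \right)} = j a^{2} + a = a + j a^{2}$)
$\frac{1}{35731 + E{\left(73,q{\left(8 \right)} \right)}} = \frac{1}{35731 + 0 \left(1 + 0 \cdot 73\right)} = \frac{1}{35731 + 0 \left(1 + 0\right)} = \frac{1}{35731 + 0 \cdot 1} = \frac{1}{35731 + 0} = \frac{1}{35731}$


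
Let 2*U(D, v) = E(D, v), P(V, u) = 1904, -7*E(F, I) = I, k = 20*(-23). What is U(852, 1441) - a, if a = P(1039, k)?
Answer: -28097/14 ≈ -2006.9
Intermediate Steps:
k = -460
E(F, I) = -I/7
U(D, v) = -v/14 (U(D, v) = (-v/7)/2 = -v/14)
a = 1904
U(852, 1441) - a = -1/14*1441 - 1*1904 = -1441/14 - 1904 = -28097/14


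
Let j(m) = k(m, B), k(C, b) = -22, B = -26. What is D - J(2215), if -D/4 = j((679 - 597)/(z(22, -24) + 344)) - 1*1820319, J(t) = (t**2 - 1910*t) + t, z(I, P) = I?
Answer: 6603574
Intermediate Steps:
j(m) = -22
J(t) = t**2 - 1909*t
D = 7281364 (D = -4*(-22 - 1*1820319) = -4*(-22 - 1820319) = -4*(-1820341) = 7281364)
D - J(2215) = 7281364 - 2215*(-1909 + 2215) = 7281364 - 2215*306 = 7281364 - 1*677790 = 7281364 - 677790 = 6603574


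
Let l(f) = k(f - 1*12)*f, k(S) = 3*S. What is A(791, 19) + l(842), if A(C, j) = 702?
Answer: 2097282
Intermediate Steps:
l(f) = f*(-36 + 3*f) (l(f) = (3*(f - 1*12))*f = (3*(f - 12))*f = (3*(-12 + f))*f = (-36 + 3*f)*f = f*(-36 + 3*f))
A(791, 19) + l(842) = 702 + 3*842*(-12 + 842) = 702 + 3*842*830 = 702 + 2096580 = 2097282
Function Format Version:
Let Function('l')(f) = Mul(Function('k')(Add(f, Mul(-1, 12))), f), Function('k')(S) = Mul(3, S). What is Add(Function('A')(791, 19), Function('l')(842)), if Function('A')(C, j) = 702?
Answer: 2097282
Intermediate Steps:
Function('l')(f) = Mul(f, Add(-36, Mul(3, f))) (Function('l')(f) = Mul(Mul(3, Add(f, Mul(-1, 12))), f) = Mul(Mul(3, Add(f, -12)), f) = Mul(Mul(3, Add(-12, f)), f) = Mul(Add(-36, Mul(3, f)), f) = Mul(f, Add(-36, Mul(3, f))))
Add(Function('A')(791, 19), Function('l')(842)) = Add(702, Mul(3, 842, Add(-12, 842))) = Add(702, Mul(3, 842, 830)) = Add(702, 2096580) = 2097282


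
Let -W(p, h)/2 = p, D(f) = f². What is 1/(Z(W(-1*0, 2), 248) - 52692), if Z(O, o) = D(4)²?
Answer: -1/52436 ≈ -1.9071e-5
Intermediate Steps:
W(p, h) = -2*p
Z(O, o) = 256 (Z(O, o) = (4²)² = 16² = 256)
1/(Z(W(-1*0, 2), 248) - 52692) = 1/(256 - 52692) = 1/(-52436) = -1/52436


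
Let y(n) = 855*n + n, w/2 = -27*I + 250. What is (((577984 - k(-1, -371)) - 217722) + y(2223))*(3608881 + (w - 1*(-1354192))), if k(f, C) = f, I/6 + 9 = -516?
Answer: 11618277183623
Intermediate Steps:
I = -3150 (I = -54 + 6*(-516) = -54 - 3096 = -3150)
w = 170600 (w = 2*(-27*(-3150) + 250) = 2*(85050 + 250) = 2*85300 = 170600)
y(n) = 856*n
(((577984 - k(-1, -371)) - 217722) + y(2223))*(3608881 + (w - 1*(-1354192))) = (((577984 - 1*(-1)) - 217722) + 856*2223)*(3608881 + (170600 - 1*(-1354192))) = (((577984 + 1) - 217722) + 1902888)*(3608881 + (170600 + 1354192)) = ((577985 - 217722) + 1902888)*(3608881 + 1524792) = (360263 + 1902888)*5133673 = 2263151*5133673 = 11618277183623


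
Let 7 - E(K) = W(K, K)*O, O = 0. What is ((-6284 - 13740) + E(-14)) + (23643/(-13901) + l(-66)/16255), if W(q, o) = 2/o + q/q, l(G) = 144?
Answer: -4523438748056/225960755 ≈ -20019.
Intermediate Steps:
W(q, o) = 1 + 2/o (W(q, o) = 2/o + 1 = 1 + 2/o)
E(K) = 7 (E(K) = 7 - (2 + K)/K*0 = 7 - 1*0 = 7 + 0 = 7)
((-6284 - 13740) + E(-14)) + (23643/(-13901) + l(-66)/16255) = ((-6284 - 13740) + 7) + (23643/(-13901) + 144/16255) = (-20024 + 7) + (23643*(-1/13901) + 144*(1/16255)) = -20017 + (-23643/13901 + 144/16255) = -20017 - 382315221/225960755 = -4523438748056/225960755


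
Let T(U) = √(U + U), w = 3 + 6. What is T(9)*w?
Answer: 27*√2 ≈ 38.184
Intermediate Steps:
w = 9
T(U) = √2*√U (T(U) = √(2*U) = √2*√U)
T(9)*w = (√2*√9)*9 = (√2*3)*9 = (3*√2)*9 = 27*√2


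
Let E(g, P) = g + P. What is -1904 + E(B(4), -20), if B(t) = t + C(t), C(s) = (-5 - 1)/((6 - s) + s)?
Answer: -1921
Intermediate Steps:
C(s) = -1 (C(s) = -6/6 = -6*⅙ = -1)
B(t) = -1 + t (B(t) = t - 1 = -1 + t)
E(g, P) = P + g
-1904 + E(B(4), -20) = -1904 + (-20 + (-1 + 4)) = -1904 + (-20 + 3) = -1904 - 17 = -1921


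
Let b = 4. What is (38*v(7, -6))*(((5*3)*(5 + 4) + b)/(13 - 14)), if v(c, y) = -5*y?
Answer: -158460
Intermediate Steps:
(38*v(7, -6))*(((5*3)*(5 + 4) + b)/(13 - 14)) = (38*(-5*(-6)))*(((5*3)*(5 + 4) + 4)/(13 - 14)) = (38*30)*((15*9 + 4)/(-1)) = 1140*((135 + 4)*(-1)) = 1140*(139*(-1)) = 1140*(-139) = -158460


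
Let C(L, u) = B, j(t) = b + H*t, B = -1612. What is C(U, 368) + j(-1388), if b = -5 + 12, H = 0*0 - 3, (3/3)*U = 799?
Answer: 2559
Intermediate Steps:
U = 799
H = -3 (H = 0 - 3 = -3)
b = 7
j(t) = 7 - 3*t
C(L, u) = -1612
C(U, 368) + j(-1388) = -1612 + (7 - 3*(-1388)) = -1612 + (7 + 4164) = -1612 + 4171 = 2559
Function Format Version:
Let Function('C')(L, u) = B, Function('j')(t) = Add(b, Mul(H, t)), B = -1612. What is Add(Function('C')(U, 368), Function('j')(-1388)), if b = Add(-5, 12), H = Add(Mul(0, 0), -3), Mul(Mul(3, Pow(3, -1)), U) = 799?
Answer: 2559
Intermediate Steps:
U = 799
H = -3 (H = Add(0, -3) = -3)
b = 7
Function('j')(t) = Add(7, Mul(-3, t))
Function('C')(L, u) = -1612
Add(Function('C')(U, 368), Function('j')(-1388)) = Add(-1612, Add(7, Mul(-3, -1388))) = Add(-1612, Add(7, 4164)) = Add(-1612, 4171) = 2559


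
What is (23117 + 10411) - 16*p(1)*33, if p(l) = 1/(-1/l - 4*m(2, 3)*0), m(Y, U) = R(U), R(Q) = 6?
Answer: 34056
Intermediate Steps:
m(Y, U) = 6
p(l) = -l (p(l) = 1/(-1/l - 4*6*0) = 1/(-1/l - 24*0) = 1/(-1/l + 0) = 1/(-1/l) = -l)
(23117 + 10411) - 16*p(1)*33 = (23117 + 10411) - (-16)*33 = 33528 - 16*(-1)*33 = 33528 + 16*33 = 33528 + 528 = 34056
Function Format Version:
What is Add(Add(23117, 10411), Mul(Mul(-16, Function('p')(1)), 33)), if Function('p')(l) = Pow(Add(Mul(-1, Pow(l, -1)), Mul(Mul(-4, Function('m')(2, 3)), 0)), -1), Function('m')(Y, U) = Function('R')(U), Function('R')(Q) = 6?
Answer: 34056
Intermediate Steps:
Function('m')(Y, U) = 6
Function('p')(l) = Mul(-1, l) (Function('p')(l) = Pow(Add(Mul(-1, Pow(l, -1)), Mul(Mul(-4, 6), 0)), -1) = Pow(Add(Mul(-1, Pow(l, -1)), Mul(-24, 0)), -1) = Pow(Add(Mul(-1, Pow(l, -1)), 0), -1) = Pow(Mul(-1, Pow(l, -1)), -1) = Mul(-1, l))
Add(Add(23117, 10411), Mul(Mul(-16, Function('p')(1)), 33)) = Add(Add(23117, 10411), Mul(Mul(-16, Mul(-1, 1)), 33)) = Add(33528, Mul(Mul(-16, -1), 33)) = Add(33528, Mul(16, 33)) = Add(33528, 528) = 34056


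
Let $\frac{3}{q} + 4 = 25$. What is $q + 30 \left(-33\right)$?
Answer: $- \frac{6929}{7} \approx -989.86$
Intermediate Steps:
$q = \frac{1}{7}$ ($q = \frac{3}{-4 + 25} = \frac{3}{21} = 3 \cdot \frac{1}{21} = \frac{1}{7} \approx 0.14286$)
$q + 30 \left(-33\right) = \frac{1}{7} + 30 \left(-33\right) = \frac{1}{7} - 990 = - \frac{6929}{7}$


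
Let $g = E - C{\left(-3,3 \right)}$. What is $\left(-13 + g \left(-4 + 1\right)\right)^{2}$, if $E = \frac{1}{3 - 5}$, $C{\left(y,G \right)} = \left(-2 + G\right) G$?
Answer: $\frac{25}{4} \approx 6.25$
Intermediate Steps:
$C{\left(y,G \right)} = G \left(-2 + G\right)$
$E = - \frac{1}{2}$ ($E = \frac{1}{-2} = - \frac{1}{2} \approx -0.5$)
$g = - \frac{7}{2}$ ($g = - \frac{1}{2} - 3 \left(-2 + 3\right) = - \frac{1}{2} - 3 \cdot 1 = - \frac{1}{2} - 3 = - \frac{7}{2} \approx -3.5$)
$\left(-13 + g \left(-4 + 1\right)\right)^{2} = \left(-13 - \frac{7 \left(-4 + 1\right)}{2}\right)^{2} = \left(-13 - - \frac{21}{2}\right)^{2} = \left(-13 + \frac{21}{2}\right)^{2} = \left(- \frac{5}{2}\right)^{2} = \frac{25}{4}$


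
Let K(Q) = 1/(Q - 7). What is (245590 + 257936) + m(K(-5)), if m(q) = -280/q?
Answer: 506886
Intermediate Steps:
K(Q) = 1/(-7 + Q)
(245590 + 257936) + m(K(-5)) = (245590 + 257936) - 280/(1/(-7 - 5)) = 503526 - 280/(1/(-12)) = 503526 - 280/(-1/12) = 503526 - 280*(-12) = 503526 + 3360 = 506886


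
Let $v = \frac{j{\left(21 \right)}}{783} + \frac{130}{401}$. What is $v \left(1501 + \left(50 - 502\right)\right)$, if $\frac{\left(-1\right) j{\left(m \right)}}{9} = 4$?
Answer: $\frac{10181594}{34887} \approx 291.84$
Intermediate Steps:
$j{\left(m \right)} = -36$ ($j{\left(m \right)} = \left(-9\right) 4 = -36$)
$v = \frac{9706}{34887}$ ($v = - \frac{36}{783} + \frac{130}{401} = \left(-36\right) \frac{1}{783} + 130 \cdot \frac{1}{401} = - \frac{4}{87} + \frac{130}{401} = \frac{9706}{34887} \approx 0.27821$)
$v \left(1501 + \left(50 - 502\right)\right) = \frac{9706 \left(1501 + \left(50 - 502\right)\right)}{34887} = \frac{9706 \left(1501 - 452\right)}{34887} = \frac{9706}{34887} \cdot 1049 = \frac{10181594}{34887}$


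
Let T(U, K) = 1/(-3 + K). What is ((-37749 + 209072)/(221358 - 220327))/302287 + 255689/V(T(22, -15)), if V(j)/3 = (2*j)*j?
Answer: 4303124785577105/311657897 ≈ 1.3807e+7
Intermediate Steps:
V(j) = 6*j**2 (V(j) = 3*((2*j)*j) = 3*(2*j**2) = 6*j**2)
((-37749 + 209072)/(221358 - 220327))/302287 + 255689/V(T(22, -15)) = ((-37749 + 209072)/(221358 - 220327))/302287 + 255689/((6*(1/(-3 - 15))**2)) = (171323/1031)*(1/302287) + 255689/((6*(1/(-18))**2)) = (171323*(1/1031))*(1/302287) + 255689/((6*(-1/18)**2)) = (171323/1031)*(1/302287) + 255689/((6*(1/324))) = 171323/311657897 + 255689/(1/54) = 171323/311657897 + 255689*54 = 171323/311657897 + 13807206 = 4303124785577105/311657897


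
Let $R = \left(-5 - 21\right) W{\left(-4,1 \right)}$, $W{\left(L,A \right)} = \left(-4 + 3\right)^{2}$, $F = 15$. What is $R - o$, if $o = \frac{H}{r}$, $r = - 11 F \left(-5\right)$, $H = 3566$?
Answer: $- \frac{25016}{825} \approx -30.322$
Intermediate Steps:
$W{\left(L,A \right)} = 1$ ($W{\left(L,A \right)} = \left(-1\right)^{2} = 1$)
$r = 825$ ($r = \left(-11\right) 15 \left(-5\right) = \left(-165\right) \left(-5\right) = 825$)
$R = -26$ ($R = \left(-5 - 21\right) 1 = \left(-26\right) 1 = -26$)
$o = \frac{3566}{825} \approx 4.3224$
$R - o = -26 - \frac{3566}{825} = - \frac{25016}{825}$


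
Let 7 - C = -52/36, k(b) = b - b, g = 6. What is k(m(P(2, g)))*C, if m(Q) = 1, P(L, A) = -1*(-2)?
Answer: 0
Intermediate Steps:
P(L, A) = 2
k(b) = 0
C = 76/9 (C = 7 - (-52)/36 = 7 - 1*(-13/9) = 7 + 13/9 = 76/9 ≈ 8.4444)
k(m(P(2, g)))*C = 0*(76/9) = 0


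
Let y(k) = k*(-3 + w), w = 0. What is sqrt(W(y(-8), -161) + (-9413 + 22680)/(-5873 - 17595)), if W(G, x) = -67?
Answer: I*sqrt(9302850141)/11734 ≈ 8.2198*I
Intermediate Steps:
y(k) = -3*k (y(k) = k*(-3 + 0) = k*(-3) = -3*k)
sqrt(W(y(-8), -161) + (-9413 + 22680)/(-5873 - 17595)) = sqrt(-67 + (-9413 + 22680)/(-5873 - 17595)) = sqrt(-67 + 13267/(-23468)) = sqrt(-67 + 13267*(-1/23468)) = sqrt(-67 - 13267/23468) = sqrt(-1585623/23468) = I*sqrt(9302850141)/11734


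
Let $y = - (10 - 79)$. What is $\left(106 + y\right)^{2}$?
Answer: $30625$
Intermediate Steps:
$y = 69$ ($y = - (10 - 79) = \left(-1\right) \left(-69\right) = 69$)
$\left(106 + y\right)^{2} = \left(106 + 69\right)^{2} = 175^{2} = 30625$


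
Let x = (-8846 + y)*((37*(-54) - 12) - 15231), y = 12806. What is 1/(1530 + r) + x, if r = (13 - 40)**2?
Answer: -154231779239/2259 ≈ -6.8274e+7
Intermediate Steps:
r = 729 (r = (-27)**2 = 729)
x = -68274360 (x = (-8846 + 12806)*((37*(-54) - 12) - 15231) = 3960*((-1998 - 12) - 15231) = 3960*(-2010 - 15231) = 3960*(-17241) = -68274360)
1/(1530 + r) + x = 1/(1530 + 729) - 68274360 = 1/2259 - 68274360 = -154231779239/2259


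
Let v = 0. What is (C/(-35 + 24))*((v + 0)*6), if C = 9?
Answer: 0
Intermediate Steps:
(C/(-35 + 24))*((v + 0)*6) = (9/(-35 + 24))*((0 + 0)*6) = (9/(-11))*(0*6) = -1/11*9*0 = -9/11*0 = 0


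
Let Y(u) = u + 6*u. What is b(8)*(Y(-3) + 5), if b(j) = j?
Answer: -128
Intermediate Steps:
Y(u) = 7*u
b(8)*(Y(-3) + 5) = 8*(7*(-3) + 5) = 8*(-21 + 5) = 8*(-16) = -128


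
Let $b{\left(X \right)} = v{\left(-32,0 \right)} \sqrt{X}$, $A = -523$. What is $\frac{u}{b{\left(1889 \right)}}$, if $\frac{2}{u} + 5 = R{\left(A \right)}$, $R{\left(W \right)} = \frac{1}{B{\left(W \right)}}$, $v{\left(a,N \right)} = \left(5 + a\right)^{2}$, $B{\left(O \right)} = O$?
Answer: $- \frac{523 \sqrt{1889}}{1801221948} \approx -1.262 \cdot 10^{-5}$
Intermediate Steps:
$R{\left(W \right)} = \frac{1}{W}$
$b{\left(X \right)} = 729 \sqrt{X}$ ($b{\left(X \right)} = \left(5 - 32\right)^{2} \sqrt{X} = \left(-27\right)^{2} \sqrt{X} = 729 \sqrt{X}$)
$u = - \frac{523}{1308}$ ($u = \frac{2}{-5 + \frac{1}{-523}} = \frac{2}{-5 - \frac{1}{523}} = \frac{2}{- \frac{2616}{523}} = 2 \left(- \frac{523}{2616}\right) = - \frac{523}{1308} \approx -0.39985$)
$\frac{u}{b{\left(1889 \right)}} = - \frac{523}{1308 \cdot 729 \sqrt{1889}} = - \frac{523 \frac{\sqrt{1889}}{1377081}}{1308} = - \frac{523 \sqrt{1889}}{1801221948}$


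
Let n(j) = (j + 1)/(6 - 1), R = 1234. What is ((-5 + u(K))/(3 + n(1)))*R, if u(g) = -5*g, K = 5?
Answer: -185100/17 ≈ -10888.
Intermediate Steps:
n(j) = 1/5 + j/5 (n(j) = (1 + j)/5 = (1 + j)*(1/5) = 1/5 + j/5)
((-5 + u(K))/(3 + n(1)))*R = ((-5 - 5*5)/(3 + (1/5 + (1/5)*1)))*1234 = ((-5 - 25)/(3 + (1/5 + 1/5)))*1234 = -30/(3 + 2/5)*1234 = -30/17/5*1234 = -30*5/17*1234 = -150/17*1234 = -185100/17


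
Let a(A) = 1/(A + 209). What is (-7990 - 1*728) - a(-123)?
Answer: -749749/86 ≈ -8718.0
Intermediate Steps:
a(A) = 1/(209 + A)
(-7990 - 1*728) - a(-123) = (-7990 - 1*728) - 1/(209 - 123) = (-7990 - 728) - 1/86 = -8718 - 1*1/86 = -8718 - 1/86 = -749749/86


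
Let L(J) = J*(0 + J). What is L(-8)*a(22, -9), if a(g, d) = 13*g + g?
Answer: 19712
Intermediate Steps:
a(g, d) = 14*g
L(J) = J**2 (L(J) = J*J = J**2)
L(-8)*a(22, -9) = (-8)**2*(14*22) = 64*308 = 19712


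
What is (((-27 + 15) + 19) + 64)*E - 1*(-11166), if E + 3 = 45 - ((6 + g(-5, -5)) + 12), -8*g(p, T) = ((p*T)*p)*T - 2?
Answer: 147193/8 ≈ 18399.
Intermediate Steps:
g(p, T) = 1/4 - T**2*p**2/8 (g(p, T) = -(((p*T)*p)*T - 2)/8 = -(((T*p)*p)*T - 2)/8 = -((T*p**2)*T - 2)/8 = -(T**2*p**2 - 2)/8 = -(-2 + T**2*p**2)/8 = 1/4 - T**2*p**2/8)
E = 815/8 (E = -3 + (45 - ((6 + (1/4 - 1/8*(-5)**2*(-5)**2)) + 12)) = -3 + (45 - ((6 + (1/4 - 1/8*25*25)) + 12)) = -3 + (45 - ((6 + (1/4 - 625/8)) + 12)) = -3 + (45 - ((6 - 623/8) + 12)) = -3 + (45 - (-575/8 + 12)) = -3 + (45 - 1*(-479/8)) = -3 + (45 + 479/8) = -3 + 839/8 = 815/8 ≈ 101.88)
(((-27 + 15) + 19) + 64)*E - 1*(-11166) = (((-27 + 15) + 19) + 64)*(815/8) - 1*(-11166) = ((-12 + 19) + 64)*(815/8) + 11166 = (7 + 64)*(815/8) + 11166 = 71*(815/8) + 11166 = 57865/8 + 11166 = 147193/8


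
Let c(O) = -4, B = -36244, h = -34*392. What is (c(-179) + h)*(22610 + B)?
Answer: 181768488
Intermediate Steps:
h = -13328
(c(-179) + h)*(22610 + B) = (-4 - 13328)*(22610 - 36244) = -13332*(-13634) = 181768488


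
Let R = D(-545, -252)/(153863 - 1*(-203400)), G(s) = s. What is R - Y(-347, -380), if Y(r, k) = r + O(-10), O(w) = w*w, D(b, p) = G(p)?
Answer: 88243709/357263 ≈ 247.00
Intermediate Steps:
D(b, p) = p
O(w) = w**2
R = -252/357263 (R = -252/(153863 - 1*(-203400)) = -252/(153863 + 203400) = -252/357263 ≈ -0.00070536)
Y(r, k) = 100 + r (Y(r, k) = r + (-10)**2 = r + 100 = 100 + r)
R - Y(-347, -380) = -252/357263 - (100 - 347) = -252/357263 - 1*(-247) = -252/357263 + 247 = 88243709/357263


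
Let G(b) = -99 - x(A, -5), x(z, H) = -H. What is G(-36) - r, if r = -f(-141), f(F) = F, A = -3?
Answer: -245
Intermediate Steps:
G(b) = -104 (G(b) = -99 - (-1)*(-5) = -99 - 1*5 = -99 - 5 = -104)
r = 141 (r = -1*(-141) = 141)
G(-36) - r = -104 - 1*141 = -104 - 141 = -245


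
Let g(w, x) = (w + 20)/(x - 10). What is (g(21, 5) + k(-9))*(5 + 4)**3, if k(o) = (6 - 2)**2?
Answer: 28431/5 ≈ 5686.2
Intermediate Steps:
g(w, x) = (20 + w)/(-10 + x)
k(o) = 16 (k(o) = 4**2 = 16)
(g(21, 5) + k(-9))*(5 + 4)**3 = ((20 + 21)/(-10 + 5) + 16)*(5 + 4)**3 = (41/(-5) + 16)*9**3 = (-1/5*41 + 16)*729 = (-41/5 + 16)*729 = (39/5)*729 = 28431/5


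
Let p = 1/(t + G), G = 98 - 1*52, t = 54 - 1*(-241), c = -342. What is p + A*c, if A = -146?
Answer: 17026813/341 ≈ 49932.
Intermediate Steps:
t = 295 (t = 54 + 241 = 295)
G = 46 (G = 98 - 52 = 46)
p = 1/341 (p = 1/(295 + 46) = 1/341 ≈ 0.0029326)
p + A*c = 1/341 - 146*(-342) = 1/341 + 49932 = 17026813/341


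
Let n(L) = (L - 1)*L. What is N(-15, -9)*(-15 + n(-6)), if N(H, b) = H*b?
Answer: 3645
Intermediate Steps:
n(L) = L*(-1 + L) (n(L) = (-1 + L)*L = L*(-1 + L))
N(-15, -9)*(-15 + n(-6)) = (-15*(-9))*(-15 - 6*(-1 - 6)) = 135*(-15 - 6*(-7)) = 135*(-15 + 42) = 135*27 = 3645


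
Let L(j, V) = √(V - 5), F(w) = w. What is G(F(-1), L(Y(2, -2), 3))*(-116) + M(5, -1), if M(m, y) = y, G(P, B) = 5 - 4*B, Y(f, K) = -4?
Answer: -581 + 464*I*√2 ≈ -581.0 + 656.2*I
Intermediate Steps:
L(j, V) = √(-5 + V)
G(F(-1), L(Y(2, -2), 3))*(-116) + M(5, -1) = (5 - 4*√(-5 + 3))*(-116) - 1 = (5 - 4*I*√2)*(-116) - 1 = (-580 + 464*I*√2) - 1 = -581 + 464*I*√2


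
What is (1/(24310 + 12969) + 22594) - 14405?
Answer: 305277732/37279 ≈ 8189.0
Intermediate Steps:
(1/(24310 + 12969) + 22594) - 14405 = (1/37279 + 22594) - 14405 = 842281727/37279 - 14405 = 305277732/37279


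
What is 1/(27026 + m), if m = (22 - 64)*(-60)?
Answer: 1/29546 ≈ 3.3846e-5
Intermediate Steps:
m = 2520 (m = -42*(-60) = 2520)
1/(27026 + m) = 1/(27026 + 2520) = 1/29546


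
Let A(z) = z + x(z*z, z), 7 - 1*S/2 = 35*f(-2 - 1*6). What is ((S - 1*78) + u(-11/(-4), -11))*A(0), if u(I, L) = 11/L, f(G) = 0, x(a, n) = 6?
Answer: -390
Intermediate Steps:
S = 14 (S = 14 - 70*0 = 14 - 2*0 = 14 + 0 = 14)
A(z) = 6 + z (A(z) = z + 6 = 6 + z)
((S - 1*78) + u(-11/(-4), -11))*A(0) = ((14 - 1*78) + 11/(-11))*(6 + 0) = ((14 - 78) + 11*(-1/11))*6 = (-64 - 1)*6 = -65*6 = -390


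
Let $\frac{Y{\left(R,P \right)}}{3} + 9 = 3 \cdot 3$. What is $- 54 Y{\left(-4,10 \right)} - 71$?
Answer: $-71$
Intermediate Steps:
$Y{\left(R,P \right)} = 0$ ($Y{\left(R,P \right)} = -27 + 3 \cdot 3 \cdot 3 = -27 + 3 \cdot 9 = -27 + 27 = 0$)
$- 54 Y{\left(-4,10 \right)} - 71 = \left(-54\right) 0 - 71 = 0 - 71 = -71$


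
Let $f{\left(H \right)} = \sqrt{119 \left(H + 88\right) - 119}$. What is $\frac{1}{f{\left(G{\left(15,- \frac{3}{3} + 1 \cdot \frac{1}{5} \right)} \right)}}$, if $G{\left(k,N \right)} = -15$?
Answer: $\frac{\sqrt{238}}{1428} \approx 0.010803$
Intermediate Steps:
$f{\left(H \right)} = \sqrt{10353 + 119 H}$ ($f{\left(H \right)} = \sqrt{119 \left(88 + H\right) - 119} = \sqrt{\left(10472 + 119 H\right) - 119} = \sqrt{10353 + 119 H}$)
$\frac{1}{f{\left(G{\left(15,- \frac{3}{3} + 1 \cdot \frac{1}{5} \right)} \right)}} = \frac{1}{\sqrt{10353 + 119 \left(-15\right)}} = \frac{1}{\sqrt{10353 - 1785}} = \frac{1}{\sqrt{8568}} = \frac{1}{6 \sqrt{238}} = \frac{\sqrt{238}}{1428}$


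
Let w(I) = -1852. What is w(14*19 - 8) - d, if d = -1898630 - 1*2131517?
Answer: 4028295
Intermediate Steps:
d = -4030147 (d = -1898630 - 2131517 = -4030147)
w(14*19 - 8) - d = -1852 - 1*(-4030147) = -1852 + 4030147 = 4028295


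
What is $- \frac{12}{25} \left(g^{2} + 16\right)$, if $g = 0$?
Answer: $- \frac{192}{25} \approx -7.68$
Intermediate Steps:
$- \frac{12}{25} \left(g^{2} + 16\right) = - \frac{12}{25} \left(0^{2} + 16\right) = \left(-12\right) \frac{1}{25} \left(0 + 16\right) = \left(- \frac{12}{25}\right) 16 = - \frac{192}{25}$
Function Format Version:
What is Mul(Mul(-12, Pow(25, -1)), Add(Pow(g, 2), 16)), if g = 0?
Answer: Rational(-192, 25) ≈ -7.6800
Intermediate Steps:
Mul(Mul(-12, Pow(25, -1)), Add(Pow(g, 2), 16)) = Mul(Mul(-12, Pow(25, -1)), Add(Pow(0, 2), 16)) = Mul(Mul(-12, Rational(1, 25)), Add(0, 16)) = Mul(Rational(-12, 25), 16) = Rational(-192, 25)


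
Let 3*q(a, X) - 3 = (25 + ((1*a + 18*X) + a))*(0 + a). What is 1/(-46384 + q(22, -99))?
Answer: -1/58945 ≈ -1.6965e-5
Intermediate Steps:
q(a, X) = 1 + a*(25 + 2*a + 18*X)/3 (q(a, X) = 1 + ((25 + ((1*a + 18*X) + a))*(0 + a))/3 = 1 + ((25 + ((a + 18*X) + a))*a)/3 = 1 + ((25 + (2*a + 18*X))*a)/3 = 1 + ((25 + 2*a + 18*X)*a)/3 = 1 + (a*(25 + 2*a + 18*X))/3 = 1 + a*(25 + 2*a + 18*X)/3)
1/(-46384 + q(22, -99)) = 1/(-46384 + (1 + (⅔)*22² + (25/3)*22 + 6*(-99)*22)) = 1/(-46384 + (1 + (⅔)*484 + 550/3 - 13068)) = 1/(-46384 + (1 + 968/3 + 550/3 - 13068)) = 1/(-46384 - 12561) = 1/(-58945) = -1/58945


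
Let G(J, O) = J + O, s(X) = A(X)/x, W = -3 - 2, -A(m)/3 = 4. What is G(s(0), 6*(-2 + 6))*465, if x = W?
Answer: 12276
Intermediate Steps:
A(m) = -12 (A(m) = -3*4 = -12)
W = -5
x = -5
s(X) = 12/5 (s(X) = -12/(-5) = -12*(-1/5) = 12/5)
G(s(0), 6*(-2 + 6))*465 = (12/5 + 6*(-2 + 6))*465 = (12/5 + 6*4)*465 = (12/5 + 24)*465 = (132/5)*465 = 12276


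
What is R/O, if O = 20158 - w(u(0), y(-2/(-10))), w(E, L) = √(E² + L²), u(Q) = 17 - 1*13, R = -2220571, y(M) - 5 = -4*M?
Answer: -11102855/100761 ≈ -110.19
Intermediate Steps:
y(M) = 5 - 4*M
u(Q) = 4 (u(Q) = 17 - 13 = 4)
O = 100761/5 (O = 20158 - √(4² + (5 - (-8)/(-10))²) = 20158 - √(16 + (5 - (-8)*(-1)/10)²) = 20158 - √(16 + (5 - 4*⅕)²) = 20158 - √(16 + (5 - ⅘)²) = 20158 - √(16 + (21/5)²) = 20158 - √(16 + 441/25) = 20158 - √(841/25) = 20158 - 1*29/5 = 20158 - 29/5 = 100761/5 ≈ 20152.)
R/O = -2220571/100761/5 = -2220571*5/100761 = -11102855/100761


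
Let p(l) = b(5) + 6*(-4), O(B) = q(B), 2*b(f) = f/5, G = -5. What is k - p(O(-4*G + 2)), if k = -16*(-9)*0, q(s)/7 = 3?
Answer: 47/2 ≈ 23.500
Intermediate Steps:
b(f) = f/10 (b(f) = (f/5)/2 = f/10)
q(s) = 21 (q(s) = 7*3 = 21)
O(B) = 21
k = 0 (k = 144*0 = 0)
p(l) = -47/2 (p(l) = (⅒)*5 + 6*(-4) = ½ - 24 = -47/2)
k - p(O(-4*G + 2)) = 0 - 1*(-47/2) = 0 + 47/2 = 47/2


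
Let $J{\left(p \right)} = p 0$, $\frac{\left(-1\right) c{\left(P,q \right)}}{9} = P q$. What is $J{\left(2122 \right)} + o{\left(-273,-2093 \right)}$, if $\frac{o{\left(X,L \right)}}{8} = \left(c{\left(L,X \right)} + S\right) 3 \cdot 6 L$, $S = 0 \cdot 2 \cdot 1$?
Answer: $1549908661392$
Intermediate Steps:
$c{\left(P,q \right)} = - 9 P q$
$S = 0$ ($S = 0 \cdot 1 = 0$)
$J{\left(p \right)} = 0$
$o{\left(X,L \right)} = - 1296 X L^{2}$ ($o{\left(X,L \right)} = 8 \left(- 9 L X + 0\right) 3 \cdot 6 L = 8 - 9 L X 18 L = 8 \left(- 162 X L^{2}\right) = - 1296 X L^{2}$)
$J{\left(2122 \right)} + o{\left(-273,-2093 \right)} = 0 - - 353808 \left(-2093\right)^{2} = 0 - \left(-353808\right) 4380649 = 0 + 1549908661392 = 1549908661392$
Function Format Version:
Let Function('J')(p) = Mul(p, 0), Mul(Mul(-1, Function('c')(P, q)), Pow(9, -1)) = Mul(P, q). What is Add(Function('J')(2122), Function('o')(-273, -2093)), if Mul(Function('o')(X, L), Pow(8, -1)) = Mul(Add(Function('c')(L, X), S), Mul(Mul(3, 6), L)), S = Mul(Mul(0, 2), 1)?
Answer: 1549908661392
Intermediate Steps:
Function('c')(P, q) = Mul(-9, P, q) (Function('c')(P, q) = Mul(-9, Mul(P, q)) = Mul(-9, P, q))
S = 0 (S = Mul(0, 1) = 0)
Function('J')(p) = 0
Function('o')(X, L) = Mul(-1296, X, Pow(L, 2)) (Function('o')(X, L) = Mul(8, Mul(Add(Mul(-9, L, X), 0), Mul(Mul(3, 6), L))) = Mul(8, Mul(Mul(-9, L, X), Mul(18, L))) = Mul(8, Mul(-162, X, Pow(L, 2))) = Mul(-1296, X, Pow(L, 2)))
Add(Function('J')(2122), Function('o')(-273, -2093)) = Add(0, Mul(-1296, -273, Pow(-2093, 2))) = Add(0, Mul(-1296, -273, 4380649)) = Add(0, 1549908661392) = 1549908661392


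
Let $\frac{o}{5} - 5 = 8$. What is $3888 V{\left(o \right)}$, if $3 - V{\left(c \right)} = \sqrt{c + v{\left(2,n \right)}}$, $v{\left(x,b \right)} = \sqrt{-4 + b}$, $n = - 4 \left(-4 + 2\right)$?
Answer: $11664 - 3888 \sqrt{67} \approx -20161.0$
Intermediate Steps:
$n = 8$ ($n = \left(-4\right) \left(-2\right) = 8$)
$o = 65$ ($o = 25 + 5 \cdot 8 = 25 + 40 = 65$)
$V{\left(c \right)} = 3 - \sqrt{2 + c}$ ($V{\left(c \right)} = 3 - \sqrt{c + \sqrt{-4 + 8}} = 3 - \sqrt{c + \sqrt{4}} = 3 - \sqrt{c + 2} = 3 - \sqrt{2 + c}$)
$3888 V{\left(o \right)} = 3888 \left(3 - \sqrt{2 + 65}\right) = 3888 \left(3 - \sqrt{67}\right) = 11664 - 3888 \sqrt{67}$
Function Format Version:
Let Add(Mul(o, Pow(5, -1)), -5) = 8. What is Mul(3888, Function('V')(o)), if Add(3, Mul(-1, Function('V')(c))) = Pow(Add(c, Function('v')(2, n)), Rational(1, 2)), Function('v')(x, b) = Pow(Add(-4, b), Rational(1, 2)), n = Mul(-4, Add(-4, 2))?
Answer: Add(11664, Mul(-3888, Pow(67, Rational(1, 2)))) ≈ -20161.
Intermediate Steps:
n = 8 (n = Mul(-4, -2) = 8)
o = 65 (o = Add(25, Mul(5, 8)) = Add(25, 40) = 65)
Function('V')(c) = Add(3, Mul(-1, Pow(Add(2, c), Rational(1, 2)))) (Function('V')(c) = Add(3, Mul(-1, Pow(Add(c, Pow(Add(-4, 8), Rational(1, 2))), Rational(1, 2)))) = Add(3, Mul(-1, Pow(Add(c, Pow(4, Rational(1, 2))), Rational(1, 2)))) = Add(3, Mul(-1, Pow(Add(c, 2), Rational(1, 2)))) = Add(3, Mul(-1, Pow(Add(2, c), Rational(1, 2)))))
Mul(3888, Function('V')(o)) = Mul(3888, Add(3, Mul(-1, Pow(Add(2, 65), Rational(1, 2))))) = Mul(3888, Add(3, Mul(-1, Pow(67, Rational(1, 2))))) = Add(11664, Mul(-3888, Pow(67, Rational(1, 2))))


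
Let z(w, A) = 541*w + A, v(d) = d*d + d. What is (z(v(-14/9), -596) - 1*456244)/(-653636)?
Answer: 18483085/26472258 ≈ 0.69821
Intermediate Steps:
v(d) = d + d**2 (v(d) = d**2 + d = d + d**2)
z(w, A) = A + 541*w
(z(v(-14/9), -596) - 1*456244)/(-653636) = ((-596 + 541*((-14/9)*(1 - 14/9))) - 1*456244)/(-653636) = ((-596 + 541*((-14*1/9)*(1 - 14*1/9))) - 456244)*(-1/653636) = ((-596 + 541*(-14*(1 - 14/9)/9)) - 456244)*(-1/653636) = ((-596 + 541*(-14/9*(-5/9))) - 456244)*(-1/653636) = ((-596 + 541*(70/81)) - 456244)*(-1/653636) = ((-596 + 37870/81) - 456244)*(-1/653636) = (-10406/81 - 456244)*(-1/653636) = -36966170/81*(-1/653636) = 18483085/26472258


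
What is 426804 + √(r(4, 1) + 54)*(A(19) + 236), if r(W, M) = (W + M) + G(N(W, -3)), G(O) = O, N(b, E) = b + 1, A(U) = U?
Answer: 428844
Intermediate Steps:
N(b, E) = 1 + b
r(W, M) = 1 + M + 2*W (r(W, M) = (W + M) + (1 + W) = (M + W) + (1 + W) = 1 + M + 2*W)
426804 + √(r(4, 1) + 54)*(A(19) + 236) = 426804 + √((1 + 1 + 2*4) + 54)*(19 + 236) = 426804 + √((1 + 1 + 8) + 54)*255 = 426804 + √(10 + 54)*255 = 426804 + √64*255 = 426804 + 8*255 = 426804 + 2040 = 428844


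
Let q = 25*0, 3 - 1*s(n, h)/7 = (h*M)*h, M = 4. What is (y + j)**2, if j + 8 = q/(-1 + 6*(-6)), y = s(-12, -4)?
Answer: 189225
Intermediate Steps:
s(n, h) = 21 - 28*h**2 (s(n, h) = 21 - 7*h*4*h = 21 - 7*4*h*h = 21 - 28*h**2)
q = 0
y = -427 (y = 21 - 28*(-4)**2 = 21 - 28*16 = 21 - 448 = -427)
j = -8 (j = -8 + 0/(-1 + 6*(-6)) = -8 + 0/(-1 - 36) = -8 + 0/(-37) = -8 + 0*(-1/37) = -8 + 0 = -8)
(y + j)**2 = (-427 - 8)**2 = (-435)**2 = 189225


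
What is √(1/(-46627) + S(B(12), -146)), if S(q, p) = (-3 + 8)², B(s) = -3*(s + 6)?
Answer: √54351881598/46627 ≈ 5.0000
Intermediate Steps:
B(s) = -18 - 3*s (B(s) = -3*(6 + s) = -18 - 3*s)
S(q, p) = 25 (S(q, p) = 5² = 25)
√(1/(-46627) + S(B(12), -146)) = √(1/(-46627) + 25) = √(-1/46627 + 25) = √(1165674/46627) = √54351881598/46627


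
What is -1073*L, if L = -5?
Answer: 5365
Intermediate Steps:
-1073*L = -1073*(-5) = 5365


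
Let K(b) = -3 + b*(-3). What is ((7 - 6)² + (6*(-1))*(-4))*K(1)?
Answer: -150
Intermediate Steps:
K(b) = -3 - 3*b
((7 - 6)² + (6*(-1))*(-4))*K(1) = ((7 - 6)² + (6*(-1))*(-4))*(-3 - 3*1) = (1² - 6*(-4))*(-3 - 3) = (1 + 24)*(-6) = 25*(-6) = -150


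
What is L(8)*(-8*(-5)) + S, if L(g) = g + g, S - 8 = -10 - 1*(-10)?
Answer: 648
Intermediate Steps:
S = 8 (S = 8 + (-10 - 1*(-10)) = 8 + (-10 + 10) = 8 + 0 = 8)
L(g) = 2*g
L(8)*(-8*(-5)) + S = (2*8)*(-8*(-5)) + 8 = 16*40 + 8 = 640 + 8 = 648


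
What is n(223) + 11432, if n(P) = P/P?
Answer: 11433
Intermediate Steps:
n(P) = 1
n(223) + 11432 = 1 + 11432 = 11433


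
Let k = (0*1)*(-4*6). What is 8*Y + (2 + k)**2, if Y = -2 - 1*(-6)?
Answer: 36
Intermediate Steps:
Y = 4 (Y = -2 + 6 = 4)
k = 0 (k = 0*(-24) = 0)
8*Y + (2 + k)**2 = 8*4 + (2 + 0)**2 = 32 + 2**2 = 32 + 4 = 36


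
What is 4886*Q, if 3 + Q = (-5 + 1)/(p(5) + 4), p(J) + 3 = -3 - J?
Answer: -11866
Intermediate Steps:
p(J) = -6 - J (p(J) = -3 + (-3 - J) = -6 - J)
Q = -17/7 (Q = -3 + (-5 + 1)/((-6 - 1*5) + 4) = -3 - 4/((-6 - 5) + 4) = -3 - 4/(-11 + 4) = -3 - 4/(-7) = -3 - 4*(-1/7) = -3 + 4/7 = -17/7 ≈ -2.4286)
4886*Q = 4886*(-17/7) = -11866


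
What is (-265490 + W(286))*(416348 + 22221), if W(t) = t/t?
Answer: -116435245241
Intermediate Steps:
W(t) = 1
(-265490 + W(286))*(416348 + 22221) = (-265490 + 1)*(416348 + 22221) = -265489*438569 = -116435245241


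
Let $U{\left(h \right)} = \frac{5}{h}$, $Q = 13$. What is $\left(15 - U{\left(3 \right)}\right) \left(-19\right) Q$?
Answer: $- \frac{9880}{3} \approx -3293.3$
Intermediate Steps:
$\left(15 - U{\left(3 \right)}\right) \left(-19\right) Q = \left(15 - \frac{5}{3}\right) \left(-19\right) 13 = \frac{40}{3} \left(-19\right) 13 = \left(- \frac{760}{3}\right) 13 = - \frac{9880}{3}$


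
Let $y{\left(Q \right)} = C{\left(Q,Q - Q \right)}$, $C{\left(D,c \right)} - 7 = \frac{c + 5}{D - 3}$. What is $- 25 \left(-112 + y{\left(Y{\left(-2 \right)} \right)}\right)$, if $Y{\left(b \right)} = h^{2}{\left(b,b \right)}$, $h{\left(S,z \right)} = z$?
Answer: $2500$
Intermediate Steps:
$Y{\left(b \right)} = b^{2}$
$C{\left(D,c \right)} = 7 + \frac{5 + c}{-3 + D}$ ($C{\left(D,c \right)} = 7 + \frac{c + 5}{D - 3} = 7 + \frac{5 + c}{-3 + D}$)
$y{\left(Q \right)} = \frac{-16 + 7 Q}{-3 + Q}$ ($y{\left(Q \right)} = \frac{-16 + \left(Q - Q\right) + 7 Q}{-3 + Q} = \frac{-16 + 0 + 7 Q}{-3 + Q} = \frac{-16 + 7 Q}{-3 + Q}$)
$- 25 \left(-112 + y{\left(Y{\left(-2 \right)} \right)}\right) = - 25 \left(-112 + \frac{-16 + 7 \left(-2\right)^{2}}{-3 + \left(-2\right)^{2}}\right) = - 25 \left(-112 + \frac{-16 + 7 \cdot 4}{-3 + 4}\right) = - 25 \left(-112 + \frac{-16 + 28}{1}\right) = - 25 \left(-112 + 1 \cdot 12\right) = - 25 \left(-112 + 12\right) = \left(-25\right) \left(-100\right) = 2500$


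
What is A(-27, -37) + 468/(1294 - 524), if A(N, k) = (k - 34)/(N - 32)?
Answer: 41141/22715 ≈ 1.8112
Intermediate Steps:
A(N, k) = (-34 + k)/(-32 + N)
A(-27, -37) + 468/(1294 - 524) = (-34 - 37)/(-32 - 27) + 468/(1294 - 524) = -71/(-59) + 468/770 = -1/59*(-71) + 468*(1/770) = 71/59 + 234/385 = 41141/22715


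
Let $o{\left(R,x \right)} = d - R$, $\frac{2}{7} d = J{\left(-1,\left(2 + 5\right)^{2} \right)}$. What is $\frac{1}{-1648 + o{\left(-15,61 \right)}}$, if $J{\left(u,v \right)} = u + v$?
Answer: $- \frac{1}{1465} \approx -0.00068259$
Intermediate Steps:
$d = 168$ ($d = \frac{7 \left(-1 + \left(2 + 5\right)^{2}\right)}{2} = \frac{7 \left(-1 + 7^{2}\right)}{2} = \frac{7 \left(-1 + 49\right)}{2} = \frac{7}{2} \cdot 48 = 168$)
$o{\left(R,x \right)} = 168 - R$
$\frac{1}{-1648 + o{\left(-15,61 \right)}} = \frac{1}{-1648 + \left(168 - -15\right)} = \frac{1}{-1648 + \left(168 + 15\right)} = \frac{1}{-1648 + 183} = \frac{1}{-1465} = - \frac{1}{1465}$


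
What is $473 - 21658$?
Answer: $-21185$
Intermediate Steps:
$473 - 21658 = -21185$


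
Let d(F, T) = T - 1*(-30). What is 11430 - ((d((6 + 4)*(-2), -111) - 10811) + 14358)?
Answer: 7964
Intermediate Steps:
d(F, T) = 30 + T (d(F, T) = T + 30 = 30 + T)
11430 - ((d((6 + 4)*(-2), -111) - 10811) + 14358) = 11430 - (((30 - 111) - 10811) + 14358) = 11430 - ((-81 - 10811) + 14358) = 11430 - (-10892 + 14358) = 11430 - 1*3466 = 11430 - 3466 = 7964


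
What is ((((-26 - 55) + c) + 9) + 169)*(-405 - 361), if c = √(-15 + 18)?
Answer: -74302 - 766*√3 ≈ -75629.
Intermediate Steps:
c = √3 ≈ 1.7320
((((-26 - 55) + c) + 9) + 169)*(-405 - 361) = ((((-26 - 55) + √3) + 9) + 169)*(-405 - 361) = (((-81 + √3) + 9) + 169)*(-766) = ((-72 + √3) + 169)*(-766) = (97 + √3)*(-766) = -74302 - 766*√3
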